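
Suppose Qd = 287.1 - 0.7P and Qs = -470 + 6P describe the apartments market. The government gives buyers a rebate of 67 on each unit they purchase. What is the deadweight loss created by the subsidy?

Pre-subsidy: 287.1 - 0.7P = -470 + 6P gives P* = 113, Q* = 208.
With the rebate, buyers effectively pay Pb = Ps − 67, where Ps is the price sellers receive.
Demand in terms of Ps becomes Qd = 287.1 − 0.7(Ps − 67) = 334 - 0.7Ps. Setting this equal to supply: 334 - 0.7Ps = -470 + 6Ps, so Ps = 120.
Buyers pay Pb = 120 − 67 = 53; Q' = -470 + 6·120 = 250.
The subsidy expands output by 250 − 208 = 42 past the efficient level; on those units the gap between marginal cost and willingness to pay runs from 0 up to 67.
DWL = ½ × 67 × 42 = 1407.

Deadweight loss = 1407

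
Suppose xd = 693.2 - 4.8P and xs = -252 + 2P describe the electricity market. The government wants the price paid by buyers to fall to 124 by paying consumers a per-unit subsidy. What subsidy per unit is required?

Required subsidy s = 51 per unit

At a buyer price of 124, quantity demanded is 693.2 − 4.8·124 = 98.
Sellers supply 98 only when they receive Ps with -252 + 2·Ps = 98, i.e. Ps = 175.
s = Ps − Pb = 175 − 124 = 51.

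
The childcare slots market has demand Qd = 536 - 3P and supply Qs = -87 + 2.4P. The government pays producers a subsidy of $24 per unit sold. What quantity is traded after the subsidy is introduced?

Q' = 1997/9

Pre-subsidy: 536 - 3P = -87 + 2.4P gives P* = 3115/27, Q* = 1709/9.
With the subsidy, sellers receive Ps = Pb + 24 for each unit, where Pb is the price buyers pay.
Supply in terms of Pb becomes Qs = -87 + 2.4(Pb + 24) = -29.4 + 2.4Pb. Setting this equal to demand: 536 - 3Pb = -29.4 + 2.4Pb, so Pb = 2827/27.
Sellers receive Ps = 2827/27 + 24 = 3475/27; Q' = 536 − 3·(2827/27) = 1997/9.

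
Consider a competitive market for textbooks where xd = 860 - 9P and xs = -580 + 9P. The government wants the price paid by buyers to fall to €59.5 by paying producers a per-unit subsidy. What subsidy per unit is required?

Required subsidy s = €41 per unit

At a buyer price of 59.5, quantity demanded is 860 − 9·59.5 = 324.5.
Sellers supply 324.5 only when they receive Ps with -580 + 9·Ps = 324.5, i.e. Ps = 100.5.
s = Ps − Pb = 100.5 − 59.5 = 41.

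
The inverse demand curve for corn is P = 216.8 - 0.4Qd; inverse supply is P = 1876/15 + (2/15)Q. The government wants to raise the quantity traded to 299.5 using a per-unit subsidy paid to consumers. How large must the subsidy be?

Required subsidy s = 68 per unit

At Q = 299.5, from the demand curve buyers pay Pb = 216.8 − 0.4·299.5 = 97; from the supply curve sellers need Ps = 1876/15 + (2/15)·299.5 = 165.
The subsidy must fill the gap: s = Ps − Pb = 165 − 97 = 68.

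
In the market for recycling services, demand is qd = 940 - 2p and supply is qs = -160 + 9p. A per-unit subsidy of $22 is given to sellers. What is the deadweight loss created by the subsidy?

Deadweight loss = $396

Pre-subsidy: 940 - 2p = -160 + 9p gives p* = 100, q* = 740.
With the subsidy, sellers receive ps = pb + 22 for each unit, where pb is the price buyers pay.
Supply in terms of pb becomes qs = -160 + 9(pb + 22) = 38 + 9pb. Setting this equal to demand: 940 - 2pb = 38 + 9pb, so pb = 82.
Sellers receive ps = 82 + 22 = 104; q' = 940 − 2·82 = 776.
The subsidy expands output by 776 − 740 = 36 past the efficient level; on those units the gap between marginal cost and willingness to pay runs from 0 up to 22.
DWL = ½ × 22 × 36 = 396.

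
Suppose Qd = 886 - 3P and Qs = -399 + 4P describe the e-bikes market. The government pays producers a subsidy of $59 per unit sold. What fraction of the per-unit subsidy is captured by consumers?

Pre-subsidy: 886 - 3P = -399 + 4P gives P* = 1285/7, Q* = 2347/7.
With the subsidy, sellers receive Ps = Pb + 59 for each unit, where Pb is the price buyers pay.
Supply in terms of Pb becomes Qs = -399 + 4(Pb + 59) = -163 + 4Pb. Setting this equal to demand: 886 - 3Pb = -163 + 4Pb, so Pb = 1049/7.
Sellers receive Ps = 1049/7 + 59 = 1462/7; Q' = 886 − 3·(1049/7) = 3055/7.
Buyers' price falls by P* − Pb = 1285/7 − 1049/7 = 236/7; sellers' price rises by Ps − P* = 1462/7 − 1285/7 = 177/7.
So consumers capture (236/7)/59 = 4/7 of each unit of subsidy.

Consumer share = 4/7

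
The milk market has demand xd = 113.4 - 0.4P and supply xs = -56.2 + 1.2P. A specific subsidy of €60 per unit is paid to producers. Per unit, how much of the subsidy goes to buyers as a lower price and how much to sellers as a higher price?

Buyers gain €45 per unit; sellers gain €15 per unit

Pre-subsidy: 113.4 - 0.4P = -56.2 + 1.2P gives P* = 106, x* = 71.
With the subsidy, sellers receive Ps = Pb + 60 for each unit, where Pb is the price buyers pay.
Supply in terms of Pb becomes xs = -56.2 + 1.2(Pb + 60) = 15.8 + 1.2Pb. Setting this equal to demand: 113.4 - 0.4Pb = 15.8 + 1.2Pb, so Pb = 61.
Sellers receive Ps = 61 + 60 = 121; x' = 113.4 − 0.4·61 = 89.
Buyers' price falls by P* − Pb = 106 − 61 = 45; sellers' price rises by Ps − P* = 121 − 106 = 15.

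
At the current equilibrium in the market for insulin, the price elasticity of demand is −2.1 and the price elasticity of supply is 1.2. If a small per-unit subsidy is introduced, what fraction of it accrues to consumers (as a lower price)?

Consumer share = 4/11

For a small subsidy around the equilibrium, the benefit split depends on the relative slopes, which at a point are proportional to the elasticities.
Buyer share = εs/(εs + |εd|) = 1.2/(1.2 + 2.1) = 4/11; seller share = |εd|/(εs + |εd|) = 7/11.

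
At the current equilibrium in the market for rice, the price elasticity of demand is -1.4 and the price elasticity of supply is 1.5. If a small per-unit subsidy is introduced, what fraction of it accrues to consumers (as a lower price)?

For a small subsidy around the equilibrium, the benefit split depends on the relative slopes, which at a point are proportional to the elasticities.
Buyer share = εs/(εs + |εd|) = 1.5/(1.5 + 1.4) = 15/29; seller share = |εd|/(εs + |εd|) = 14/29.

Consumer share = 15/29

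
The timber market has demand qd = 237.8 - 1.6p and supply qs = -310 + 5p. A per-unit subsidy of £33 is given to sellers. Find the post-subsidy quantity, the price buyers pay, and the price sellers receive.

q' = 145; buyers pay £58; sellers receive £91

Pre-subsidy: 237.8 - 1.6p = -310 + 5p gives p* = 83, q* = 105.
With the subsidy, sellers receive ps = pb + 33 for each unit, where pb is the price buyers pay.
Supply in terms of pb becomes qs = -310 + 5(pb + 33) = -145 + 5pb. Setting this equal to demand: 237.8 - 1.6pb = -145 + 5pb, so pb = 58.
Sellers receive ps = 58 + 33 = 91; q' = 237.8 − 1.6·58 = 145.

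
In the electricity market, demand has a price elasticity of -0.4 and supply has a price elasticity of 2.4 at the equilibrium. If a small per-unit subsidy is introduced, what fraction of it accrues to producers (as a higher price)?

Producer share = 1/7

For a small subsidy around the equilibrium, the benefit split depends on the relative slopes, which at a point are proportional to the elasticities.
Buyer share = εs/(εs + |εd|) = 2.4/(2.4 + 0.4) = 6/7; seller share = |εd|/(εs + |εd|) = 1/7.
So producers capture 1/7 of the subsidy.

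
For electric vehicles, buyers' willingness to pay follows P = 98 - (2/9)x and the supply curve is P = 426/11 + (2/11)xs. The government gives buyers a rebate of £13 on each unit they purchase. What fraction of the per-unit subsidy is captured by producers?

Pre-subsidy: 98 - (2/9)x = 426/11 + (2/11)x gives x* = 146.7 and P* = 65.4.
With the rebate, buyers effectively pay Pb = Ps − 13, where Ps is the price sellers receive.
On the curves, Pb = 98 - (2/9)x and Ps = 426/11 + (2/11)x; the wedge Ps − Pb = 13 gives 426/11 + (2/11)x − (98 - (2/9)x) = 13, so x' = 178.875.
Then Pb = 98 − (2/9)·178.875 = 58.25 and Ps = 426/11 + (2/11)·178.875 = 71.25.
Buyers' price falls by P* − Pb = 65.4 − 58.25 = 7.15; sellers' price rises by Ps − P* = 71.25 − 65.4 = 5.85.
So producers capture 5.85/13 = 0.45 of each unit of subsidy.

Producer share = 0.45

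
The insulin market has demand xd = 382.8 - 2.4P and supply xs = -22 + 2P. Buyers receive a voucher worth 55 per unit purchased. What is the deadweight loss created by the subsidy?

Deadweight loss = 1650

Pre-subsidy: 382.8 - 2.4P = -22 + 2P gives P* = 92, x* = 162.
With the rebate, buyers effectively pay Pb = Ps − 55, where Ps is the price sellers receive.
Demand in terms of Ps becomes xd = 382.8 − 2.4(Ps − 55) = 514.8 - 2.4Ps. Setting this equal to supply: 514.8 - 2.4Ps = -22 + 2Ps, so Ps = 122.
Buyers pay Pb = 122 − 55 = 67; x' = -22 + 2·122 = 222.
The subsidy expands output by 222 − 162 = 60 past the efficient level; on those units the gap between marginal cost and willingness to pay runs from 0 up to 55.
DWL = ½ × 55 × 60 = 1650.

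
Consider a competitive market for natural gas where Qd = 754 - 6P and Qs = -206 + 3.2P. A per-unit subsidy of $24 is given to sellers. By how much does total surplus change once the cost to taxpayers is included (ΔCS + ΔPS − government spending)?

Pre-subsidy: 754 - 6P = -206 + 3.2P gives P* = 2400/23, Q* = 2942/23.
With the subsidy, sellers receive Ps = Pb + 24 for each unit, where Pb is the price buyers pay.
Supply in terms of Pb becomes Qs = -206 + 3.2(Pb + 24) = -129.2 + 3.2Pb. Setting this equal to demand: 754 - 6Pb = -129.2 + 3.2Pb, so Pb = 96.
Sellers receive Ps = 96 + 24 = 120; Q' = 754 − 6·96 = 178.
ΔCS = ½(2942/23 + 178)(2400/23 − 96) = 675456/529; ΔPS = ½(2942/23 + 178)(120 − 2400/23) = 1266480/529.
Government spending = 24 × 178 = 4272.
Net change = 675456/529 + 1266480/529 − 4272 = -13824/23. The loss equals the DWL triangle ½·24·1152/23.

Net change in total surplus = -13824/23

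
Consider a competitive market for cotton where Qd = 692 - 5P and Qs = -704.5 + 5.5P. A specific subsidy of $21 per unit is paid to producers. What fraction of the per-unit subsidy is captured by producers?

Producer share = 10/21

Pre-subsidy: 692 - 5P = -704.5 + 5.5P gives P* = 133, Q* = 27.
With the subsidy, sellers receive Ps = Pb + 21 for each unit, where Pb is the price buyers pay.
Supply in terms of Pb becomes Qs = -704.5 + 5.5(Pb + 21) = -589 + 5.5Pb. Setting this equal to demand: 692 - 5Pb = -589 + 5.5Pb, so Pb = 122.
Sellers receive Ps = 122 + 21 = 143; Q' = 692 − 5·122 = 82.
Buyers' price falls by P* − Pb = 133 − 122 = 11; sellers' price rises by Ps − P* = 143 − 133 = 10.
So producers capture 10/21 = 10/21 of each unit of subsidy.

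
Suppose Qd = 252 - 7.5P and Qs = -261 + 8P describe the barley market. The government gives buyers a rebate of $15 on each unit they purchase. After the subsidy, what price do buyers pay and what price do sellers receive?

Buyers pay 786/31; sellers receive 1251/31

Pre-subsidy: 252 - 7.5P = -261 + 8P gives P* = 1026/31, Q* = 117/31.
With the rebate, buyers effectively pay Pb = Ps − 15, where Ps is the price sellers receive.
Demand in terms of Ps becomes Qd = 252 − 7.5(Ps − 15) = 364.5 - 7.5Ps. Setting this equal to supply: 364.5 - 7.5Ps = -261 + 8Ps, so Ps = 1251/31.
Buyers pay Pb = 1251/31 − 15 = 786/31; Q' = -261 + 8·(1251/31) = 1917/31.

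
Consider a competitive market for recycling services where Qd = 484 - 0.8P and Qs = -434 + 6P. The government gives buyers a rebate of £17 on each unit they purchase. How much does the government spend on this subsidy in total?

Government cost = £6596

Pre-subsidy: 484 - 0.8P = -434 + 6P gives P* = 135, Q* = 376.
With the rebate, buyers effectively pay Pb = Ps − 17, where Ps is the price sellers receive.
Demand in terms of Ps becomes Qd = 484 − 0.8(Ps − 17) = 497.6 - 0.8Ps. Setting this equal to supply: 497.6 - 0.8Ps = -434 + 6Ps, so Ps = 137.
Buyers pay Pb = 137 − 17 = 120; Q' = -434 + 6·137 = 388.
Government outlay = subsidy × quantity = 17 × 388 = 6596.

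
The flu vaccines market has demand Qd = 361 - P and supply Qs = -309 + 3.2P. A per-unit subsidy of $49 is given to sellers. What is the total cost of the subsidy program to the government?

Government cost = 35105/3

Pre-subsidy: 361 - P = -309 + 3.2P gives P* = 3350/21, Q* = 4231/21.
With the subsidy, sellers receive Ps = Pb + 49 for each unit, where Pb is the price buyers pay.
Supply in terms of Pb becomes Qs = -309 + 3.2(Pb + 49) = -152.2 + 3.2Pb. Setting this equal to demand: 361 - Pb = -152.2 + 3.2Pb, so Pb = 2566/21.
Sellers receive Ps = 2566/21 + 49 = 3595/21; Q' = 361 − 1·(2566/21) = 5015/21.
Government outlay = subsidy × quantity = 49 × 5015/21 = 35105/3.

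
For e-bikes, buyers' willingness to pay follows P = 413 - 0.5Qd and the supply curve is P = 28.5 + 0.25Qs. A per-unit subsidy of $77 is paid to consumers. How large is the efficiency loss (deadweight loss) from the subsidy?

Pre-subsidy: 413 - 0.5Q = 28.5 + 0.25Q gives Q* = 1538/3 and P* = 470/3.
With the rebate, buyers effectively pay Pb = Ps − 77, where Ps is the price sellers receive.
On the curves, Pb = 413 - 0.5Q and Ps = 28.5 + 0.25Q; the wedge Ps − Pb = 77 gives 28.5 + 0.25Q − (413 - 0.5Q) = 77, so Q' = 1846/3.
Then Pb = 413 − 0.5·(1846/3) = 316/3 and Ps = 28.5 + 0.25·(1846/3) = 547/3.
The subsidy expands output by 1846/3 − 1538/3 = 308/3 past the efficient level; on those units the gap between marginal cost and willingness to pay runs from 0 up to 77.
DWL = ½ × 77 × 308/3 = 11858/3.

Deadweight loss = 11858/3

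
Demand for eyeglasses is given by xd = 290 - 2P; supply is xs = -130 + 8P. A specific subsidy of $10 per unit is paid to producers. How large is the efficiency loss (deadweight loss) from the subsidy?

Deadweight loss = $80

Pre-subsidy: 290 - 2P = -130 + 8P gives P* = 42, x* = 206.
With the subsidy, sellers receive Ps = Pb + 10 for each unit, where Pb is the price buyers pay.
Supply in terms of Pb becomes xs = -130 + 8(Pb + 10) = -50 + 8Pb. Setting this equal to demand: 290 - 2Pb = -50 + 8Pb, so Pb = 34.
Sellers receive Ps = 34 + 10 = 44; x' = 290 − 2·34 = 222.
The subsidy expands output by 222 − 206 = 16 past the efficient level; on those units the gap between marginal cost and willingness to pay runs from 0 up to 10.
DWL = ½ × 10 × 16 = 80.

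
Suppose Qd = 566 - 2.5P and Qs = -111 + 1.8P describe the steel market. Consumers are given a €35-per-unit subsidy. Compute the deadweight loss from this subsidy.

Deadweight loss = 55125/86

Pre-subsidy: 566 - 2.5P = -111 + 1.8P gives P* = 6770/43, Q* = 7413/43.
With the rebate, buyers effectively pay Pb = Ps − 35, where Ps is the price sellers receive.
Demand in terms of Ps becomes Qd = 566 − 2.5(Ps − 35) = 653.5 - 2.5Ps. Setting this equal to supply: 653.5 - 2.5Ps = -111 + 1.8Ps, so Ps = 7645/43.
Buyers pay Pb = 7645/43 − 35 = 6140/43; Q' = -111 + 1.8·(7645/43) = 8988/43.
The subsidy expands output by 8988/43 − 7413/43 = 1575/43 past the efficient level; on those units the gap between marginal cost and willingness to pay runs from 0 up to 35.
DWL = ½ × 35 × 1575/43 = 55125/86.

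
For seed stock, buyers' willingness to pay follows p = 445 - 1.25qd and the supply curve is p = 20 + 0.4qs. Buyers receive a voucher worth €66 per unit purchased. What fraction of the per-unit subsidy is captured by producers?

Producer share = 8/33

Pre-subsidy: 445 - 1.25q = 20 + 0.4q gives q* = 8500/33 and p* = 4060/33.
With the rebate, buyers effectively pay pb = ps − 66, where ps is the price sellers receive.
On the curves, pb = 445 - 1.25q and ps = 20 + 0.4q; the wedge ps − pb = 66 gives 20 + 0.4q − (445 - 1.25q) = 66, so q' = 9820/33.
Then pb = 445 − 1.25·(9820/33) = 2410/33 and ps = 20 + 0.4·(9820/33) = 4588/33.
Buyers' price falls by p* − pb = 4060/33 − 2410/33 = 50; sellers' price rises by ps − p* = 4588/33 − 4060/33 = 16.
So producers capture 16/66 = 8/33 of each unit of subsidy.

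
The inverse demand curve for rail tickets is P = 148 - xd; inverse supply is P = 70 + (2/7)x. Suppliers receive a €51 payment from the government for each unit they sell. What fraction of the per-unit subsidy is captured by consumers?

Pre-subsidy: 148 - x = 70 + (2/7)x gives x* = 182/3 and P* = 262/3.
With the subsidy, sellers receive Ps = Pb + 51 for each unit, where Pb is the price buyers pay.
On the curves, Pb = 148 - x and Ps = 70 + (2/7)x; the wedge Ps − Pb = 51 gives 70 + (2/7)x − (148 - x) = 51, so x' = 301/3.
Then Pb = 148 − 1·(301/3) = 143/3 and Ps = 70 + (2/7)·(301/3) = 296/3.
Buyers' price falls by P* − Pb = 262/3 − 143/3 = 119/3; sellers' price rises by Ps − P* = 296/3 − 262/3 = 34/3.
So consumers capture (119/3)/51 = 7/9 of each unit of subsidy.

Consumer share = 7/9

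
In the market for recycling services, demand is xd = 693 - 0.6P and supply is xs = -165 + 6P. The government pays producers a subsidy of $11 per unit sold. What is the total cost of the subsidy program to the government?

Government cost = $6831

Pre-subsidy: 693 - 0.6P = -165 + 6P gives P* = 130, x* = 615.
With the subsidy, sellers receive Ps = Pb + 11 for each unit, where Pb is the price buyers pay.
Supply in terms of Pb becomes xs = -165 + 6(Pb + 11) = -99 + 6Pb. Setting this equal to demand: 693 - 0.6Pb = -99 + 6Pb, so Pb = 120.
Sellers receive Ps = 120 + 11 = 131; x' = 693 − 0.6·120 = 621.
Government outlay = subsidy × quantity = 11 × 621 = 6831.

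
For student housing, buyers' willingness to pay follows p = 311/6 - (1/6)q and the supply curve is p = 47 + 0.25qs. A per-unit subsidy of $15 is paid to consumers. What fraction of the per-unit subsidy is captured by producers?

Producer share = 0.6

Pre-subsidy: 311/6 - (1/6)q = 47 + 0.25q gives q* = 11.6 and p* = 49.9.
With the rebate, buyers effectively pay pb = ps − 15, where ps is the price sellers receive.
On the curves, pb = 311/6 - (1/6)q and ps = 47 + 0.25q; the wedge ps − pb = 15 gives 47 + 0.25q − (311/6 - (1/6)q) = 15, so q' = 47.6.
Then pb = 311/6 − (1/6)·47.6 = 43.9 and ps = 47 + 0.25·47.6 = 58.9.
Buyers' price falls by p* − pb = 49.9 − 43.9 = 6; sellers' price rises by ps − p* = 58.9 − 49.9 = 9.
So producers capture 9/15 = 0.6 of each unit of subsidy.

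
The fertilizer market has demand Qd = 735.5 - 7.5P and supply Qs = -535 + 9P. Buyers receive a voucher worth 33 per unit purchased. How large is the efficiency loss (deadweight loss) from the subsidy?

Deadweight loss = 2227.5

Pre-subsidy: 735.5 - 7.5P = -535 + 9P gives P* = 77, Q* = 158.
With the rebate, buyers effectively pay Pb = Ps − 33, where Ps is the price sellers receive.
Demand in terms of Ps becomes Qd = 735.5 − 7.5(Ps − 33) = 983 - 7.5Ps. Setting this equal to supply: 983 - 7.5Ps = -535 + 9Ps, so Ps = 92.
Buyers pay Pb = 92 − 33 = 59; Q' = -535 + 9·92 = 293.
The subsidy expands output by 293 − 158 = 135 past the efficient level; on those units the gap between marginal cost and willingness to pay runs from 0 up to 33.
DWL = ½ × 33 × 135 = 2227.5.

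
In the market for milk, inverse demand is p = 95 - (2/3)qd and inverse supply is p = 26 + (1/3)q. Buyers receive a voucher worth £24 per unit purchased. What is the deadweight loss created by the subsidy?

Deadweight loss = £288

Pre-subsidy: 95 - (2/3)q = 26 + (1/3)q gives q* = 69 and p* = 49.
With the rebate, buyers effectively pay pb = ps − 24, where ps is the price sellers receive.
On the curves, pb = 95 - (2/3)q and ps = 26 + (1/3)q; the wedge ps − pb = 24 gives 26 + (1/3)q − (95 - (2/3)q) = 24, so q' = 93.
Then pb = 95 − (2/3)·93 = 33 and ps = 26 + (1/3)·93 = 57.
The subsidy expands output by 93 − 69 = 24 past the efficient level; on those units the gap between marginal cost and willingness to pay runs from 0 up to 24.
DWL = ½ × 24 × 24 = 288.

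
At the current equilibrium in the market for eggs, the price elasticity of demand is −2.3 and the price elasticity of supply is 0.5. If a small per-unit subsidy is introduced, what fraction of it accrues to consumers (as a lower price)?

Consumer share = 5/28

For a small subsidy around the equilibrium, the benefit split depends on the relative slopes, which at a point are proportional to the elasticities.
Buyer share = εs/(εs + |εd|) = 0.5/(0.5 + 2.3) = 5/28; seller share = |εd|/(εs + |εd|) = 23/28.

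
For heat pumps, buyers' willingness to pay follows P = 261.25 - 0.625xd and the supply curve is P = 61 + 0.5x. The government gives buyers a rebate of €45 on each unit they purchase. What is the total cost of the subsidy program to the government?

Government cost = €9810

Pre-subsidy: 261.25 - 0.625x = 61 + 0.5x gives x* = 178 and P* = 150.
With the rebate, buyers effectively pay Pb = Ps − 45, where Ps is the price sellers receive.
On the curves, Pb = 261.25 - 0.625x and Ps = 61 + 0.5x; the wedge Ps − Pb = 45 gives 61 + 0.5x − (261.25 - 0.625x) = 45, so x' = 218.
Then Pb = 261.25 − 0.625·218 = 125 and Ps = 61 + 0.5·218 = 170.
Government outlay = subsidy × quantity = 45 × 218 = 9810.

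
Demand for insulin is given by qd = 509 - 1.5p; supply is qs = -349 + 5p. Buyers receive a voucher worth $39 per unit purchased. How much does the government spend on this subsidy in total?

Government cost = $13884

Pre-subsidy: 509 - 1.5p = -349 + 5p gives p* = 132, q* = 311.
With the rebate, buyers effectively pay pb = ps − 39, where ps is the price sellers receive.
Demand in terms of ps becomes qd = 509 − 1.5(ps − 39) = 567.5 - 1.5ps. Setting this equal to supply: 567.5 - 1.5ps = -349 + 5ps, so ps = 141.
Buyers pay pb = 141 − 39 = 102; q' = -349 + 5·141 = 356.
Government outlay = subsidy × quantity = 39 × 356 = 13884.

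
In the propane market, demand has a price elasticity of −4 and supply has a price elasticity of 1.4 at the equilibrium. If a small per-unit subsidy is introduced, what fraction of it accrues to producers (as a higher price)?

For a small subsidy around the equilibrium, the benefit split depends on the relative slopes, which at a point are proportional to the elasticities.
Buyer share = εs/(εs + |εd|) = 1.4/(1.4 + 4) = 7/27; seller share = |εd|/(εs + |εd|) = 20/27.
So producers capture 20/27 of the subsidy.

Producer share = 20/27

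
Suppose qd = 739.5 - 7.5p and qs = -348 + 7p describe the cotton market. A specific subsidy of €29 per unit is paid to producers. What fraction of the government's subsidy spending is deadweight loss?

DWL / government spending = 35/188

Pre-subsidy: 739.5 - 7.5p = -348 + 7p gives p* = 75, q* = 177.
With the subsidy, sellers receive ps = pb + 29 for each unit, where pb is the price buyers pay.
Supply in terms of pb becomes qs = -348 + 7(pb + 29) = -145 + 7pb. Setting this equal to demand: 739.5 - 7.5pb = -145 + 7pb, so pb = 61.
Sellers receive ps = 61 + 29 = 90; q' = 739.5 − 7.5·61 = 282.
ΔCS = ½(177 + 282)(75 − 61) = 3213; ΔPS = ½(177 + 282)(90 − 75) = 3442.5.
Government spending = 29 × 282 = 8178.
DWL = ½ × 29 × (282 − 177) = 1522.5; fraction = 1522.5 / 8178 = 35/188.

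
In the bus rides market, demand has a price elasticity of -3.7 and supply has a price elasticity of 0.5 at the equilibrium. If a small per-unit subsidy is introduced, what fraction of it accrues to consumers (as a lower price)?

For a small subsidy around the equilibrium, the benefit split depends on the relative slopes, which at a point are proportional to the elasticities.
Buyer share = εs/(εs + |εd|) = 0.5/(0.5 + 3.7) = 5/42; seller share = |εd|/(εs + |εd|) = 37/42.

Consumer share = 5/42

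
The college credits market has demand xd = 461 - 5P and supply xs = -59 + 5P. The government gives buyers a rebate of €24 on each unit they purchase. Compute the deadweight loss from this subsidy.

Pre-subsidy: 461 - 5P = -59 + 5P gives P* = 52, x* = 201.
With the rebate, buyers effectively pay Pb = Ps − 24, where Ps is the price sellers receive.
Demand in terms of Ps becomes xd = 461 − 5(Ps − 24) = 581 - 5Ps. Setting this equal to supply: 581 - 5Ps = -59 + 5Ps, so Ps = 64.
Buyers pay Pb = 64 − 24 = 40; x' = -59 + 5·64 = 261.
The subsidy expands output by 261 − 201 = 60 past the efficient level; on those units the gap between marginal cost and willingness to pay runs from 0 up to 24.
DWL = ½ × 24 × 60 = 720.

Deadweight loss = €720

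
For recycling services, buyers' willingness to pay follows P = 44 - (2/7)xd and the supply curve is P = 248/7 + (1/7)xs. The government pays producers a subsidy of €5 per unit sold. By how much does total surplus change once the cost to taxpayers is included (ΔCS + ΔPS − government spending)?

Net change in total surplus = -175/6

Pre-subsidy: 44 - (2/7)x = 248/7 + (1/7)x gives x* = 20 and P* = 268/7.
With the subsidy, sellers receive Ps = Pb + 5 for each unit, where Pb is the price buyers pay.
On the curves, Pb = 44 - (2/7)x and Ps = 248/7 + (1/7)x; the wedge Ps − Pb = 5 gives 248/7 + (1/7)x − (44 - (2/7)x) = 5, so x' = 95/3.
Then Pb = 44 − (2/7)·(95/3) = 734/21 and Ps = 248/7 + (1/7)·(95/3) = 839/21.
ΔCS = ½(20 + 95/3)(268/7 − 734/21) = 775/9; ΔPS = ½(20 + 95/3)(839/21 − 268/7) = 775/18.
Government spending = 5 × 95/3 = 475/3.
Net change = 775/9 + 775/18 − 475/3 = -175/6. The loss equals the DWL triangle ½·5·35/3.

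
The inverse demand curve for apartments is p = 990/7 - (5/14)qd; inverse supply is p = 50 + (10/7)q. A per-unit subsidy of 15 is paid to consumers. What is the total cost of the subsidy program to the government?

Pre-subsidy: 990/7 - (5/14)q = 50 + (10/7)q gives q* = 51.2 and p* = 862/7.
With the rebate, buyers effectively pay pb = ps − 15, where ps is the price sellers receive.
On the curves, pb = 990/7 - (5/14)q and ps = 50 + (10/7)q; the wedge ps − pb = 15 gives 50 + (10/7)q − (990/7 - (5/14)q) = 15, so q' = 59.6.
Then pb = 990/7 − (5/14)·59.6 = 841/7 and ps = 50 + (10/7)·59.6 = 946/7.
Government outlay = subsidy × quantity = 15 × 59.6 = 894.

Government cost = 894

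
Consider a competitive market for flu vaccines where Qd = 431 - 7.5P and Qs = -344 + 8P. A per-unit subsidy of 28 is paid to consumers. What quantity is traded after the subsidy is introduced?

Pre-subsidy: 431 - 7.5P = -344 + 8P gives P* = 50, Q* = 56.
With the rebate, buyers effectively pay Pb = Ps − 28, where Ps is the price sellers receive.
Demand in terms of Ps becomes Qd = 431 − 7.5(Ps − 28) = 641 - 7.5Ps. Setting this equal to supply: 641 - 7.5Ps = -344 + 8Ps, so Ps = 1970/31.
Buyers pay Pb = 1970/31 − 28 = 1102/31; Q' = -344 + 8·(1970/31) = 5096/31.

Q' = 5096/31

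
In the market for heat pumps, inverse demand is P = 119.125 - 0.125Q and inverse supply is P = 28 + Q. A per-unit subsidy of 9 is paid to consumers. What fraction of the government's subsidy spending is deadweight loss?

DWL / government spending = 4/89

Pre-subsidy: 119.125 - 0.125Q = 28 + Q gives Q* = 81 and P* = 109.
With the rebate, buyers effectively pay Pb = Ps − 9, where Ps is the price sellers receive.
On the curves, Pb = 119.125 - 0.125Q and Ps = 28 + Q; the wedge Ps − Pb = 9 gives 28 + Q − (119.125 - 0.125Q) = 9, so Q' = 89.
Then Pb = 119.125 − 0.125·89 = 108 and Ps = 28 + 1·89 = 117.
ΔCS = ½(81 + 89)(109 − 108) = 85; ΔPS = ½(81 + 89)(117 − 109) = 680.
Government spending = 9 × 89 = 801.
DWL = ½ × 9 × (89 − 81) = 36; fraction = 36 / 801 = 4/89.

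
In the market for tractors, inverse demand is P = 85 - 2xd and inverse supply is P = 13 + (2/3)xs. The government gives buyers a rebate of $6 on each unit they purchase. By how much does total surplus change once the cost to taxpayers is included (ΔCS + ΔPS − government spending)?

Net change in total surplus = -$6.75

Pre-subsidy: 85 - 2x = 13 + (2/3)x gives x* = 27 and P* = 31.
With the rebate, buyers effectively pay Pb = Ps − 6, where Ps is the price sellers receive.
On the curves, Pb = 85 - 2x and Ps = 13 + (2/3)x; the wedge Ps − Pb = 6 gives 13 + (2/3)x − (85 - 2x) = 6, so x' = 29.25.
Then Pb = 85 − 2·29.25 = 26.5 and Ps = 13 + (2/3)·29.25 = 32.5.
ΔCS = ½(27 + 29.25)(31 − 26.5) = 126.5625; ΔPS = ½(27 + 29.25)(32.5 − 31) = 42.1875.
Government spending = 6 × 29.25 = 175.5.
Net change = 126.5625 + 42.1875 − 175.5 = -6.75. The loss equals the DWL triangle ½·6·2.25.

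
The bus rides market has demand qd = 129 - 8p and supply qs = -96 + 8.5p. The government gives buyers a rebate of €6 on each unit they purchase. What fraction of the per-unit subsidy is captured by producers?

Producer share = 16/33

Pre-subsidy: 129 - 8p = -96 + 8.5p gives p* = 150/11, q* = 219/11.
With the rebate, buyers effectively pay pb = ps − 6, where ps is the price sellers receive.
Demand in terms of ps becomes qd = 129 − 8(ps − 6) = 177 - 8ps. Setting this equal to supply: 177 - 8ps = -96 + 8.5ps, so ps = 182/11.
Buyers pay pb = 182/11 − 6 = 116/11; q' = -96 + 8.5·(182/11) = 491/11.
Buyers' price falls by p* − pb = 150/11 − 116/11 = 34/11; sellers' price rises by ps − p* = 182/11 − 150/11 = 32/11.
So producers capture (32/11)/6 = 16/33 of each unit of subsidy.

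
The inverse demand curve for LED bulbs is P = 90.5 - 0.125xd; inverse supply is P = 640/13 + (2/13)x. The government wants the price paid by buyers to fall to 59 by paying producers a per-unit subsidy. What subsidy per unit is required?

At a buyer price of 59, quantity demanded is 724 − 8·59 = 252.
Sellers supply 252 only when they receive Ps = 640/13 + (2/13)·252 = 88.
s = Ps − Pb = 88 − 59 = 29.

Required subsidy s = 29 per unit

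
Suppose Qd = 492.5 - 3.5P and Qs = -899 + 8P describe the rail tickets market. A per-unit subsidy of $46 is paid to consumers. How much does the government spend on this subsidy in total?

Pre-subsidy: 492.5 - 3.5P = -899 + 8P gives P* = 121, Q* = 69.
With the rebate, buyers effectively pay Pb = Ps − 46, where Ps is the price sellers receive.
Demand in terms of Ps becomes Qd = 492.5 − 3.5(Ps − 46) = 653.5 - 3.5Ps. Setting this equal to supply: 653.5 - 3.5Ps = -899 + 8Ps, so Ps = 135.
Buyers pay Pb = 135 − 46 = 89; Q' = -899 + 8·135 = 181.
Government outlay = subsidy × quantity = 46 × 181 = 8326.

Government cost = $8326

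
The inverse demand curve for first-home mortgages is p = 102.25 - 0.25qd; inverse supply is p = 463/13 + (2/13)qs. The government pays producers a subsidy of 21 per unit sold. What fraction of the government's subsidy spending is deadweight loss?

DWL / government spending = 26/217

Pre-subsidy: 102.25 - 0.25q = 463/13 + (2/13)q gives q* = 165 and p* = 61.
With the subsidy, sellers receive ps = pb + 21 for each unit, where pb is the price buyers pay.
On the curves, pb = 102.25 - 0.25q and ps = 463/13 + (2/13)q; the wedge ps − pb = 21 gives 463/13 + (2/13)q − (102.25 - 0.25q) = 21, so q' = 217.
Then pb = 102.25 − 0.25·217 = 48 and ps = 463/13 + (2/13)·217 = 69.
ΔCS = ½(165 + 217)(61 − 48) = 2483; ΔPS = ½(165 + 217)(69 − 61) = 1528.
Government spending = 21 × 217 = 4557.
DWL = ½ × 21 × (217 − 165) = 546; fraction = 546 / 4557 = 26/217.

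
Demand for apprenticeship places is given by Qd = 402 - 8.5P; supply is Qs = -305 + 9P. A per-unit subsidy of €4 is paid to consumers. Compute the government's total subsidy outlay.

Pre-subsidy: 402 - 8.5P = -305 + 9P gives P* = 40.4, Q* = 58.6.
With the rebate, buyers effectively pay Pb = Ps − 4, where Ps is the price sellers receive.
Demand in terms of Ps becomes Qd = 402 − 8.5(Ps − 4) = 436 - 8.5Ps. Setting this equal to supply: 436 - 8.5Ps = -305 + 9Ps, so Ps = 1482/35.
Buyers pay Pb = 1482/35 − 4 = 1342/35; Q' = -305 + 9·(1482/35) = 2663/35.
Government outlay = subsidy × quantity = 4 × 2663/35 = 10652/35.

Government cost = 10652/35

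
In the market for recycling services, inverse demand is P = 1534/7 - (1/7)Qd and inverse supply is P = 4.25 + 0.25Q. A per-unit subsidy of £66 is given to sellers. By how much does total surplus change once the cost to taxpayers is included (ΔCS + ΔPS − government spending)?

Pre-subsidy: 1534/7 - (1/7)Q = 4.25 + 0.25Q gives Q* = 547 and P* = 141.
With the subsidy, sellers receive Ps = Pb + 66 for each unit, where Pb is the price buyers pay.
On the curves, Pb = 1534/7 - (1/7)Q and Ps = 4.25 + 0.25Q; the wedge Ps − Pb = 66 gives 4.25 + 0.25Q − (1534/7 - (1/7)Q) = 66, so Q' = 715.
Then Pb = 1534/7 − (1/7)·715 = 117 and Ps = 4.25 + 0.25·715 = 183.
ΔCS = ½(547 + 715)(141 − 117) = 15144; ΔPS = ½(547 + 715)(183 − 141) = 26502.
Government spending = 66 × 715 = 47190.
Net change = 15144 + 26502 − 47190 = -5544. The loss equals the DWL triangle ½·66·168.

Net change in total surplus = -£5544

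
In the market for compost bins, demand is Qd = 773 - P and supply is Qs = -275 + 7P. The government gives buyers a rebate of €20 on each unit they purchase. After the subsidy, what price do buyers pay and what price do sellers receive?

Pre-subsidy: 773 - P = -275 + 7P gives P* = 131, Q* = 642.
With the rebate, buyers effectively pay Pb = Ps − 20, where Ps is the price sellers receive.
Demand in terms of Ps becomes Qd = 773 − 1(Ps − 20) = 793 - Ps. Setting this equal to supply: 793 - Ps = -275 + 7Ps, so Ps = 133.5.
Buyers pay Pb = 133.5 − 20 = 113.5; Q' = -275 + 7·133.5 = 659.5.

Buyers pay €113.5; sellers receive €133.5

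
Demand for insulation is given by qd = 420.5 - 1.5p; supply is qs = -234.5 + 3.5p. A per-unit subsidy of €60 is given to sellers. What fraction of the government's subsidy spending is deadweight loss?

DWL / government spending = 9/82

Pre-subsidy: 420.5 - 1.5p = -234.5 + 3.5p gives p* = 131, q* = 224.
With the subsidy, sellers receive ps = pb + 60 for each unit, where pb is the price buyers pay.
Supply in terms of pb becomes qs = -234.5 + 3.5(pb + 60) = -24.5 + 3.5pb. Setting this equal to demand: 420.5 - 1.5pb = -24.5 + 3.5pb, so pb = 89.
Sellers receive ps = 89 + 60 = 149; q' = 420.5 − 1.5·89 = 287.
ΔCS = ½(224 + 287)(131 − 89) = 10731; ΔPS = ½(224 + 287)(149 − 131) = 4599.
Government spending = 60 × 287 = 17220.
DWL = ½ × 60 × (287 − 224) = 1890; fraction = 1890 / 17220 = 9/82.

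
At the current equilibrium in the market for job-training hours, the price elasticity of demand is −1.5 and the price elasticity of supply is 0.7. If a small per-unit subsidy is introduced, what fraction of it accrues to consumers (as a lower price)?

For a small subsidy around the equilibrium, the benefit split depends on the relative slopes, which at a point are proportional to the elasticities.
Buyer share = εs/(εs + |εd|) = 0.7/(0.7 + 1.5) = 7/22; seller share = |εd|/(εs + |εd|) = 15/22.

Consumer share = 7/22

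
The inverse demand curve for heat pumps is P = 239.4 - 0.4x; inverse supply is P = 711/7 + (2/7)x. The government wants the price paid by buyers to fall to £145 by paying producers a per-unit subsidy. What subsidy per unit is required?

Required subsidy s = £24 per unit

At a buyer price of 145, quantity demanded is 598.5 − 2.5·145 = 236.
Sellers supply 236 only when they receive Ps = 711/7 + (2/7)·236 = 169.
s = Ps − Pb = 169 − 145 = 24.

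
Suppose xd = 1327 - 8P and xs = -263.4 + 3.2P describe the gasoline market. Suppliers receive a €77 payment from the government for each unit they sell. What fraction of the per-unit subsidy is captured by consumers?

Pre-subsidy: 1327 - 8P = -263.4 + 3.2P gives P* = 142, x* = 191.
With the subsidy, sellers receive Ps = Pb + 77 for each unit, where Pb is the price buyers pay.
Supply in terms of Pb becomes xs = -263.4 + 3.2(Pb + 77) = -17 + 3.2Pb. Setting this equal to demand: 1327 - 8Pb = -17 + 3.2Pb, so Pb = 120.
Sellers receive Ps = 120 + 77 = 197; x' = 1327 − 8·120 = 367.
Buyers' price falls by P* − Pb = 142 − 120 = 22; sellers' price rises by Ps − P* = 197 − 142 = 55.
So consumers capture 22/77 = 2/7 of each unit of subsidy.

Consumer share = 2/7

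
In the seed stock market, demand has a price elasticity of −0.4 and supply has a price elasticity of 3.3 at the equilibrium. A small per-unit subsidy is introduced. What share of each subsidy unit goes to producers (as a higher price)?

Producer share = 4/37

For a small subsidy around the equilibrium, the benefit split depends on the relative slopes, which at a point are proportional to the elasticities.
Buyer share = εs/(εs + |εd|) = 3.3/(3.3 + 0.4) = 33/37; seller share = |εd|/(εs + |εd|) = 4/37.
So producers capture 4/37 of the subsidy.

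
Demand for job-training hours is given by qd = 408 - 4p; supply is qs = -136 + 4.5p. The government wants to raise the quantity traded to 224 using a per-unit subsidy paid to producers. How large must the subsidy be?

At q = 224, invert demand for the buyer price: pb = (408 − 224)/4 = 46; invert supply for the seller price: ps = (224 − (-136))/4.5 = 80.
The subsidy must fill the gap: s = ps − pb = 80 − 46 = 34.

Required subsidy s = 34 per unit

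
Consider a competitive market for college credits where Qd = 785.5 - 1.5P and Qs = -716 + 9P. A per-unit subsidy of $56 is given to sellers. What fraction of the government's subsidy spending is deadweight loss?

Pre-subsidy: 785.5 - 1.5P = -716 + 9P gives P* = 143, Q* = 571.
With the subsidy, sellers receive Ps = Pb + 56 for each unit, where Pb is the price buyers pay.
Supply in terms of Pb becomes Qs = -716 + 9(Pb + 56) = -212 + 9Pb. Setting this equal to demand: 785.5 - 1.5Pb = -212 + 9Pb, so Pb = 95.
Sellers receive Ps = 95 + 56 = 151; Q' = 785.5 − 1.5·95 = 643.
ΔCS = ½(571 + 643)(143 − 95) = 29136; ΔPS = ½(571 + 643)(151 − 143) = 4856.
Government spending = 56 × 643 = 36008.
DWL = ½ × 56 × (643 − 571) = 2016; fraction = 2016 / 36008 = 36/643.

DWL / government spending = 36/643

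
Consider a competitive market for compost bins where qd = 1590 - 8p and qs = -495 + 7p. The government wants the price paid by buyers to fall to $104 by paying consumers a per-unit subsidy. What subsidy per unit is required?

Required subsidy s = $75 per unit

At a buyer price of 104, quantity demanded is 1590 − 8·104 = 758.
Sellers supply 758 only when they receive ps with -495 + 7·ps = 758, i.e. ps = 179.
s = ps − pb = 179 − 104 = 75.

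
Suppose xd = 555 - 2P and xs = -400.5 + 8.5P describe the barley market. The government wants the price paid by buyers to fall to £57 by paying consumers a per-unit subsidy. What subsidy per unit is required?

Required subsidy s = £42 per unit

At a buyer price of 57, quantity demanded is 555 − 2·57 = 441.
Sellers supply 441 only when they receive Ps with -400.5 + 8.5·Ps = 441, i.e. Ps = 99.
s = Ps − Pb = 99 − 57 = 42.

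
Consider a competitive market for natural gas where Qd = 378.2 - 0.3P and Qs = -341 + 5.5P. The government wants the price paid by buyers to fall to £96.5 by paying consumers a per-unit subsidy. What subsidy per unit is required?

At a buyer price of 96.5, quantity demanded is 378.2 − 0.3·96.5 = 349.25.
Sellers supply 349.25 only when they receive Ps with -341 + 5.5·Ps = 349.25, i.e. Ps = 125.5.
s = Ps − Pb = 125.5 − 96.5 = 29.

Required subsidy s = £29 per unit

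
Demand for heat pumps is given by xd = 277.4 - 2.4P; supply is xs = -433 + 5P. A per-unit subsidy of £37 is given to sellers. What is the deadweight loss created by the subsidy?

Deadweight loss = £1110

Pre-subsidy: 277.4 - 2.4P = -433 + 5P gives P* = 96, x* = 47.
With the subsidy, sellers receive Ps = Pb + 37 for each unit, where Pb is the price buyers pay.
Supply in terms of Pb becomes xs = -433 + 5(Pb + 37) = -248 + 5Pb. Setting this equal to demand: 277.4 - 2.4Pb = -248 + 5Pb, so Pb = 71.
Sellers receive Ps = 71 + 37 = 108; x' = 277.4 − 2.4·71 = 107.
The subsidy expands output by 107 − 47 = 60 past the efficient level; on those units the gap between marginal cost and willingness to pay runs from 0 up to 37.
DWL = ½ × 37 × 60 = 1110.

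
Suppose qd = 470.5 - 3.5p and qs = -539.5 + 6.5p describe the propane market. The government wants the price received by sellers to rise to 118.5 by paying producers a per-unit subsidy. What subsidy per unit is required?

Required subsidy s = 50 per unit

At a seller price of 118.5, quantity supplied is -539.5 + 6.5·118.5 = 230.75.
Buyers absorb 230.75 only when they pay pb with 470.5 − 3.5·pb = 230.75, i.e. pb = 68.5.
s = ps − pb = 118.5 − 68.5 = 50.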